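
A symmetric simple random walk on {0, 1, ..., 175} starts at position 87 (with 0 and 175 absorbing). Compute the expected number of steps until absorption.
E[τ | X_0 = 87] = 7656

Let v_k = E[τ | X_0 = k]. Boundary: v_0 = v_175 = 0. Recurrence: v_k = 1 + (v_{k-1} + v_{k+1})/2 for 1 ≤ k ≤ 174. The particular solution to v_k − (v_{k-1} + v_{k+1})/2 = 1 is v_k = −k^2. Adding homogeneous solution A + B k and matching boundaries gives v_k = k (175 − k). Substituting k = 87: v_87 = 87 · 88 = 7656.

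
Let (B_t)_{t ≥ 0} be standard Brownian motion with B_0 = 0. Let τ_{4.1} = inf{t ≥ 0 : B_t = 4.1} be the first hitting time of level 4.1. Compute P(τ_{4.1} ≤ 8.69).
P(τ_{4.1} ≤ 8.69) = 2(1 − Φ(4.1/√8.69)) = 2(1 − Φ(1.3908)) ≈ 0.1643

By the reflection principle for standard BM, P(τ_b ≤ t) = 2 · P(B_t ≥ b). Since B_t ~ N(0, t), P(B_t ≥ 4.1) = 1 − Φ(4.1/√t) = 1 − Φ(4.1/√8.69) = 1 − Φ(1.3908) ≈ 0.08214. Doubling: P(τ_{4.1} ≤ 8.69) ≈ 2 · 0.08214 = 0.16428 ≈ 0.1643.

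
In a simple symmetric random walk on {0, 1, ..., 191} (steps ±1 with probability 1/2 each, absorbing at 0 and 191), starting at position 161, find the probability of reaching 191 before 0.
P(hit 191 before 0) = 161/191

Let u_k = P(hit 191 before 0 | start at k). Then u_0 = 0, u_191 = 1, and u_k = u_{k-1}/2 + u_{k+1}/2 for 1 ≤ k ≤ 190. This harmonic recurrence is solved by u_k = k/191, giving u_161 = 161/191.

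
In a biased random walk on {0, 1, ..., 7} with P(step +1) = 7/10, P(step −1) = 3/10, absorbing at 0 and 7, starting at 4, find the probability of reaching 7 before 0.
P(hit 7 before 0) = (1 − (3/7)^4) / (1 − (3/7)^7) = 198940/205339

Let u_k denote P(reach 7 before 0 | start at k). Boundary: u_0 = 0, u_7 = 1. Recurrence: u_k = 7/10·u_{k+1} + 3/10·u_{k-1} for 1 ≤ k ≤ 6. Try u_k = A + B·r^k with r = q/p = (3/10)/(7/10) = 3/7. Substitution satisfies the recurrence; boundary conditions give:
  u_k = (1 − r^k) / (1 − r^N) = (1 − (3/7)^4) / (1 − (3/7)^7) = 198940/205339.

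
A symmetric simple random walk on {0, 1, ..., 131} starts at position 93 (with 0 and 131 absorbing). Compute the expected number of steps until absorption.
E[τ | X_0 = 93] = 3534

Let v_k = E[τ | X_0 = k]. Boundary: v_0 = v_131 = 0. Recurrence: v_k = 1 + (v_{k-1} + v_{k+1})/2 for 1 ≤ k ≤ 130. The particular solution to v_k − (v_{k-1} + v_{k+1})/2 = 1 is v_k = −k^2. Adding homogeneous solution A + B k and matching boundaries gives v_k = k (131 − k). Substituting k = 93: v_93 = 93 · 38 = 3534.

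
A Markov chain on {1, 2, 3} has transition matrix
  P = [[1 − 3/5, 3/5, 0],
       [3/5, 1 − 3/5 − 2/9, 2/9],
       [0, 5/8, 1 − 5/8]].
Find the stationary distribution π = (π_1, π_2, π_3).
π = (45/106, 45/106, 8/53)

This is a birth-death chain on three states, which satisfies detailed balance: π_1 · P_{12} = π_2 · P_{21} and π_2 · P_{23} = π_3 · P_{32}.
From π_1 · 3/5 = π_2 · 3/5: π_2/π_1 = (3/5)/(3/5) = 1.
From π_2 · 2/9 = π_3 · 5/8: π_3/π_2 = (2/9)/(5/8) = 16/45.
Take π_1 proportional to 1; then unnormalized π = (1, 1, 16/45). Normalize by dividing by the sum 106/45:
  π = (45/106, 45/106, 8/53).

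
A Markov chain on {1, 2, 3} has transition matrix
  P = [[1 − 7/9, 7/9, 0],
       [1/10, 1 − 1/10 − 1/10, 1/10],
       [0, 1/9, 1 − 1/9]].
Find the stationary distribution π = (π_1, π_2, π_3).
π = (9/142, 35/71, 63/142)

This is a birth-death chain on three states, which satisfies detailed balance: π_1 · P_{12} = π_2 · P_{21} and π_2 · P_{23} = π_3 · P_{32}.
From π_1 · 7/9 = π_2 · 1/10: π_2/π_1 = (7/9)/(1/10) = 70/9.
From π_2 · 1/10 = π_3 · 1/9: π_3/π_2 = (1/10)/(1/9) = 9/10.
Take π_1 proportional to 1; then unnormalized π = (1, 70/9, 7). Normalize by dividing by the sum 142/9:
  π = (9/142, 35/71, 63/142).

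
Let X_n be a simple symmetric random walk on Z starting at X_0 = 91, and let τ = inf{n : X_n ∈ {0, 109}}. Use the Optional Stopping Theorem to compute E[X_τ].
E[X_τ] = 91

X_n is a martingale and τ is a bounded-mean stopping time (indeed τ is finite a.s. with bounded expectation since the walk is in a bounded region). By the OST, E[X_τ] = E[X_0] = 91. Equivalently: E[X_τ] = 109 · P(hit 109 first) + 0 · P(hit 0 first) = 109 · (91/109) = 91.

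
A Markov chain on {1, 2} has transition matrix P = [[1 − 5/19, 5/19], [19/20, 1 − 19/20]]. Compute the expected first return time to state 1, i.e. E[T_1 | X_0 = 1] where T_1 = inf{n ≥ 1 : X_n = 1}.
E[T_1 | X_0 = 1] = 1/π_1 = 461/361

For an irreducible recurrent Markov chain with stationary distribution π, E[T_i | X_0 = i] = 1/π_i (Kac's formula). Here π_1 = (19/20)/(5/19 + 19/20) = (19/20)/(461/380) = 361/461, so E[T_1 | X_0 = 1] = 1/π_1 = (5/19 + 19/20)/(19/20) = (461/380)/(19/20) = 461/361.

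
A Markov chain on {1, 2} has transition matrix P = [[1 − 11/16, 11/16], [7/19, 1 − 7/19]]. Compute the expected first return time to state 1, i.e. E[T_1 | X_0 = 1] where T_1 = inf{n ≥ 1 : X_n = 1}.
E[T_1 | X_0 = 1] = 1/π_1 = 321/112

For an irreducible recurrent Markov chain with stationary distribution π, E[T_i | X_0 = i] = 1/π_i (Kac's formula). Here π_1 = (7/19)/(11/16 + 7/19) = (7/19)/(321/304) = 112/321, so E[T_1 | X_0 = 1] = 1/π_1 = (11/16 + 7/19)/(7/19) = (321/304)/(7/19) = 321/112.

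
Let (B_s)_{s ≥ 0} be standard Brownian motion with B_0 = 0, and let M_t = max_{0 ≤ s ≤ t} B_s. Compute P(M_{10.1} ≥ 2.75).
P(M_{10.1} ≥ 2.75) = 2·P(B_{10.1} ≥ 2.75) = 2(1 − Φ(2.75/√10.1)) ≈ 0.3869

By the reflection principle for Brownian motion, P(M_t ≥ a) = 2 · P(B_t ≥ a) for a ≥ 0. Since B_t ~ N(0, t), P(B_t ≥ 2.75) = 1 − Φ(2.75/√t) = 1 − Φ(2.75/√10.1) = 1 − Φ(0.8653). So
  P(M_{10.1} ≥ 2.75) = 2(1 − Φ(0.8653)) ≈ 0.3869.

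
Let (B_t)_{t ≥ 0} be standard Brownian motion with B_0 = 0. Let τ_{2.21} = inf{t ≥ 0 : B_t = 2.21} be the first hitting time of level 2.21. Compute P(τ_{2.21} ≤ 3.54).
P(τ_{2.21} ≤ 3.54) = 2(1 − Φ(2.21/√3.54)) = 2(1 − Φ(1.1746)) ≈ 0.2402

By the reflection principle for standard BM, P(τ_b ≤ t) = 2 · P(B_t ≥ b). Since B_t ~ N(0, t), P(B_t ≥ 2.21) = 1 − Φ(2.21/√t) = 1 − Φ(2.21/√3.54) = 1 − Φ(1.1746) ≈ 0.12008. Doubling: P(τ_{2.21} ≤ 3.54) ≈ 2 · 0.12008 = 0.24016 ≈ 0.2402.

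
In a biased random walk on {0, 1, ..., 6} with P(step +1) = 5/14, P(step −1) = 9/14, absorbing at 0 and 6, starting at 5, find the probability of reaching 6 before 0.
P(hit 6 before 0) = (1 − (9/5)^5) / (1 − (9/5)^6) = 69905/128954

Let u_k denote P(reach 6 before 0 | start at k). Boundary: u_0 = 0, u_6 = 1. Recurrence: u_k = 5/14·u_{k+1} + 9/14·u_{k-1} for 1 ≤ k ≤ 5. Try u_k = A + B·r^k with r = q/p = (9/14)/(5/14) = 9/5. Substitution satisfies the recurrence; boundary conditions give:
  u_k = (1 − r^k) / (1 − r^N) = (1 − (9/5)^5) / (1 − (9/5)^6) = 69905/128954.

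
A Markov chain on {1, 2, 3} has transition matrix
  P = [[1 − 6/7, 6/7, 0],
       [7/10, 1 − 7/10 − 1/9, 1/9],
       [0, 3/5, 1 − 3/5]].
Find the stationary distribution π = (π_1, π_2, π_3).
π = (441/1081, 540/1081, 100/1081)

This is a birth-death chain on three states, which satisfies detailed balance: π_1 · P_{12} = π_2 · P_{21} and π_2 · P_{23} = π_3 · P_{32}.
From π_1 · 6/7 = π_2 · 7/10: π_2/π_1 = (6/7)/(7/10) = 60/49.
From π_2 · 1/9 = π_3 · 3/5: π_3/π_2 = (1/9)/(3/5) = 5/27.
Take π_1 proportional to 1; then unnormalized π = (1, 60/49, 100/441). Normalize by dividing by the sum 1081/441:
  π = (441/1081, 540/1081, 100/1081).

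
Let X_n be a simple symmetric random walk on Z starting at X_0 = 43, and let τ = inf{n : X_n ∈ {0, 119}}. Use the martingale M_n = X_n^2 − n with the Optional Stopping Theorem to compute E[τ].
E[τ] = 3268

M_n = X_n^2 − n is a martingale (since E[X_{n+1}^2 | F_n] = X_n^2 + 1). By OST (τ has finite mean in a bounded region), E[M_τ] = E[M_0] = X_0^2 − 0 = 43^2 = 1849. Also E[M_τ] = E[X_τ^2] − E[τ]. The walk exits at 0 or 119, with P(hit 119 first) = 43/119, so E[X_τ^2] = 119^2 · 43/119 + 0 = 5117. Thus E[τ] = E[X_τ^2] − E[M_τ] = 5117 − 1849 = 3268 = 43(119 − 43) = 3268.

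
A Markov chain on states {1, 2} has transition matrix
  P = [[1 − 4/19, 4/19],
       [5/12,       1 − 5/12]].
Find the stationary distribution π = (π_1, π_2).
π_1 = 95/143, π_2 = 48/143

Solve πP = π with π_1 + π_2 = 1. From πP = π: π_1 · (1 − 4/19) + π_2 · 5/12 = π_1 ⇒ π_2 · 5/12 = π_1 · 4/19 ⇒ π_2/π_1 = (4/19)/(5/12) = 48/95. Together with π_1 + π_2 = 1:
  π_1 = (5/12)/(4/19 + 5/12) = (5/12)/(143/228) = 95/143,
  π_2 = (4/19)/(4/19 + 5/12) = (4/19)/(143/228) = 48/143.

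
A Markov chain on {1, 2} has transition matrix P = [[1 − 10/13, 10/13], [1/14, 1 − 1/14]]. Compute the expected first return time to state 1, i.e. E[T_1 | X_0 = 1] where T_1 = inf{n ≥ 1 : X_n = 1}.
E[T_1 | X_0 = 1] = 1/π_1 = 153/13

For an irreducible recurrent Markov chain with stationary distribution π, E[T_i | X_0 = i] = 1/π_i (Kac's formula). Here π_1 = (1/14)/(10/13 + 1/14) = (1/14)/(153/182) = 13/153, so E[T_1 | X_0 = 1] = 1/π_1 = (10/13 + 1/14)/(1/14) = (153/182)/(1/14) = 153/13.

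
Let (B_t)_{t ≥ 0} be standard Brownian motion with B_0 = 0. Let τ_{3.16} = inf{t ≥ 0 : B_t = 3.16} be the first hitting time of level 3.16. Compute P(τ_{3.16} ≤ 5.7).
P(τ_{3.16} ≤ 5.7) = 2(1 − Φ(3.16/√5.7)) = 2(1 − Φ(1.3236)) ≈ 0.1856

By the reflection principle for standard BM, P(τ_b ≤ t) = 2 · P(B_t ≥ b). Since B_t ~ N(0, t), P(B_t ≥ 3.16) = 1 − Φ(3.16/√t) = 1 − Φ(3.16/√5.7) = 1 − Φ(1.3236) ≈ 0.09282. Doubling: P(τ_{3.16} ≤ 5.7) ≈ 2 · 0.09282 = 0.18564 ≈ 0.1856.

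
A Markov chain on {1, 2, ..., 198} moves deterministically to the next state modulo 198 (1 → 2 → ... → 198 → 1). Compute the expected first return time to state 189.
E[T_189 | X_0 = 189] = 198

The chain cycles deterministically, so starting at state 189 it returns in exactly 198 steps. Equivalently, the stationary distribution is uniform π_j = 1/198 for every state j, so by Kac's formula E[T_189] = 1/π_189 = 198.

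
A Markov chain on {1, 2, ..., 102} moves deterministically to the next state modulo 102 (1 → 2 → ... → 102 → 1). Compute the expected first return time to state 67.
E[T_67 | X_0 = 67] = 102

The chain cycles deterministically, so starting at state 67 it returns in exactly 102 steps. Equivalently, the stationary distribution is uniform π_j = 1/102 for every state j, so by Kac's formula E[T_67] = 1/π_67 = 102.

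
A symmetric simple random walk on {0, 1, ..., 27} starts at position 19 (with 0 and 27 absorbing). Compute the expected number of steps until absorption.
E[τ | X_0 = 19] = 152

Let v_k = E[τ | X_0 = k]. Boundary: v_0 = v_27 = 0. Recurrence: v_k = 1 + (v_{k-1} + v_{k+1})/2 for 1 ≤ k ≤ 26. The particular solution to v_k − (v_{k-1} + v_{k+1})/2 = 1 is v_k = −k^2. Adding homogeneous solution A + B k and matching boundaries gives v_k = k (27 − k). Substituting k = 19: v_19 = 19 · 8 = 152.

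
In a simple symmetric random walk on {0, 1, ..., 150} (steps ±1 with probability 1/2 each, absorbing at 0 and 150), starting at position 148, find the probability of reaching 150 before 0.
P(hit 150 before 0) = 148/150 = 74/75

Let u_k = P(hit 150 before 0 | start at k). Then u_0 = 0, u_150 = 1, and u_k = u_{k-1}/2 + u_{k+1}/2 for 1 ≤ k ≤ 149. This harmonic recurrence is solved by u_k = k/150, giving u_148 = 148/150 = 74/75.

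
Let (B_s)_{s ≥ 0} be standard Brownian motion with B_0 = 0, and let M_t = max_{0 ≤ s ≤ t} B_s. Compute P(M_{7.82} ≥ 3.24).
P(M_{7.82} ≥ 3.24) = 2·P(B_{7.82} ≥ 3.24) = 2(1 − Φ(3.24/√7.82)) ≈ 0.2466

By the reflection principle for Brownian motion, P(M_t ≥ a) = 2 · P(B_t ≥ a) for a ≥ 0. Since B_t ~ N(0, t), P(B_t ≥ 3.24) = 1 − Φ(3.24/√t) = 1 − Φ(3.24/√7.82) = 1 − Φ(1.1586). So
  P(M_{7.82} ≥ 3.24) = 2(1 − Φ(1.1586)) ≈ 0.2466.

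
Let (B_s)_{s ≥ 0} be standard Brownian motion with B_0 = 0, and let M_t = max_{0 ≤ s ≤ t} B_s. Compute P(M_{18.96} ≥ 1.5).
P(M_{18.96} ≥ 1.5) = 2·P(B_{18.96} ≥ 1.5) = 2(1 − Φ(1.5/√18.96)) ≈ 0.7305

By the reflection principle for Brownian motion, P(M_t ≥ a) = 2 · P(B_t ≥ a) for a ≥ 0. Since B_t ~ N(0, t), P(B_t ≥ 1.5) = 1 − Φ(1.5/√t) = 1 − Φ(1.5/√18.96) = 1 − Φ(0.3445). So
  P(M_{18.96} ≥ 1.5) = 2(1 − Φ(0.3445)) ≈ 0.7305.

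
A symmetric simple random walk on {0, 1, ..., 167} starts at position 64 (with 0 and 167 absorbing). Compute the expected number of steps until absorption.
E[τ | X_0 = 64] = 6592

Let v_k = E[τ | X_0 = k]. Boundary: v_0 = v_167 = 0. Recurrence: v_k = 1 + (v_{k-1} + v_{k+1})/2 for 1 ≤ k ≤ 166. The particular solution to v_k − (v_{k-1} + v_{k+1})/2 = 1 is v_k = −k^2. Adding homogeneous solution A + B k and matching boundaries gives v_k = k (167 − k). Substituting k = 64: v_64 = 64 · 103 = 6592.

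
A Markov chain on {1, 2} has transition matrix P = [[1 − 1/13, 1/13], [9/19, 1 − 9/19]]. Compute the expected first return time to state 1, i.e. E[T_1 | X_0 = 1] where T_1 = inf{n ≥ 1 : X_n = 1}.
E[T_1 | X_0 = 1] = 1/π_1 = 136/117

For an irreducible recurrent Markov chain with stationary distribution π, E[T_i | X_0 = i] = 1/π_i (Kac's formula). Here π_1 = (9/19)/(1/13 + 9/19) = (9/19)/(136/247) = 117/136, so E[T_1 | X_0 = 1] = 1/π_1 = (1/13 + 9/19)/(9/19) = (136/247)/(9/19) = 136/117.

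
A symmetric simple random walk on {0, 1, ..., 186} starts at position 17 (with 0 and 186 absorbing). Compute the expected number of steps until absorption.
E[τ | X_0 = 17] = 2873

Let v_k = E[τ | X_0 = k]. Boundary: v_0 = v_186 = 0. Recurrence: v_k = 1 + (v_{k-1} + v_{k+1})/2 for 1 ≤ k ≤ 185. The particular solution to v_k − (v_{k-1} + v_{k+1})/2 = 1 is v_k = −k^2. Adding homogeneous solution A + B k and matching boundaries gives v_k = k (186 − k). Substituting k = 17: v_17 = 17 · 169 = 2873.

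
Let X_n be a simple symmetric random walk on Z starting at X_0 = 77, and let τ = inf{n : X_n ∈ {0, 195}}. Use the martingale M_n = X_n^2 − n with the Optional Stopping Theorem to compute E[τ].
E[τ] = 9086

M_n = X_n^2 − n is a martingale (since E[X_{n+1}^2 | F_n] = X_n^2 + 1). By OST (τ has finite mean in a bounded region), E[M_τ] = E[M_0] = X_0^2 − 0 = 77^2 = 5929. Also E[M_τ] = E[X_τ^2] − E[τ]. The walk exits at 0 or 195, with P(hit 195 first) = 77/195, so E[X_τ^2] = 195^2 · 77/195 + 0 = 15015. Thus E[τ] = E[X_τ^2] − E[M_τ] = 15015 − 5929 = 9086 = 77(195 − 77) = 9086.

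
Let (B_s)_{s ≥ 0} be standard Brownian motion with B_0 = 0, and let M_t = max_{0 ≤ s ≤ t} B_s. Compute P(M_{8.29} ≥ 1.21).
P(M_{8.29} ≥ 1.21) = 2·P(B_{8.29} ≥ 1.21) = 2(1 − Φ(1.21/√8.29)) ≈ 0.6743

By the reflection principle for Brownian motion, P(M_t ≥ a) = 2 · P(B_t ≥ a) for a ≥ 0. Since B_t ~ N(0, t), P(B_t ≥ 1.21) = 1 − Φ(1.21/√t) = 1 − Φ(1.21/√8.29) = 1 − Φ(0.4203). So
  P(M_{8.29} ≥ 1.21) = 2(1 − Φ(0.4203)) ≈ 0.6743.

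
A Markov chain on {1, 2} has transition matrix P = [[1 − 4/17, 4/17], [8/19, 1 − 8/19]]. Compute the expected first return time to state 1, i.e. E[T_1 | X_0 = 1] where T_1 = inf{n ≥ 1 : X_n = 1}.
E[T_1 | X_0 = 1] = 1/π_1 = 53/34

For an irreducible recurrent Markov chain with stationary distribution π, E[T_i | X_0 = i] = 1/π_i (Kac's formula). Here π_1 = (8/19)/(4/17 + 8/19) = (8/19)/(212/323) = 34/53, so E[T_1 | X_0 = 1] = 1/π_1 = (4/17 + 8/19)/(8/19) = (212/323)/(8/19) = 53/34.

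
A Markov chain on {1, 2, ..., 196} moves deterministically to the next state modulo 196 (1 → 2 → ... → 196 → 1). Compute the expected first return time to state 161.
E[T_161 | X_0 = 161] = 196

The chain cycles deterministically, so starting at state 161 it returns in exactly 196 steps. Equivalently, the stationary distribution is uniform π_j = 1/196 for every state j, so by Kac's formula E[T_161] = 1/π_161 = 196.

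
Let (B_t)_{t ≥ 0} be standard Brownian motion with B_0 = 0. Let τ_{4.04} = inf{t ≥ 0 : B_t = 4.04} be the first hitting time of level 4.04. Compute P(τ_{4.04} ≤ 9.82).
P(τ_{4.04} ≤ 9.82) = 2(1 − Φ(4.04/√9.82)) = 2(1 − Φ(1.2892)) ≈ 0.1973

By the reflection principle for standard BM, P(τ_b ≤ t) = 2 · P(B_t ≥ b). Since B_t ~ N(0, t), P(B_t ≥ 4.04) = 1 − Φ(4.04/√t) = 1 − Φ(4.04/√9.82) = 1 − Φ(1.2892) ≈ 0.09866. Doubling: P(τ_{4.04} ≤ 9.82) ≈ 2 · 0.09866 = 0.19732 ≈ 0.1973.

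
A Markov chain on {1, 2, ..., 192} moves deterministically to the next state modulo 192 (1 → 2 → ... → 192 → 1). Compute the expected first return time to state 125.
E[T_125 | X_0 = 125] = 192

The chain cycles deterministically, so starting at state 125 it returns in exactly 192 steps. Equivalently, the stationary distribution is uniform π_j = 1/192 for every state j, so by Kac's formula E[T_125] = 1/π_125 = 192.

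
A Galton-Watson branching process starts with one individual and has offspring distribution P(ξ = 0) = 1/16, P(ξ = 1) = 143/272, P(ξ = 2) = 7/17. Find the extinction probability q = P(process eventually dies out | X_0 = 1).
q = 17/112

The pgf is f(s) = 1/16 + 143/272·s + 7/17·s². The extinction probability q is the smallest fixed point of f in [0, 1]. Setting s = f(s):
  7/17·s² + (143/272 − 1)·s + 1/16 = 0
  7/17·s² − (1/16 + 7/17)·s + 1/16 = 0
which factors as (s − 1)·(7/17·s − 1/16) = 0, giving roots s = 1 and s = (1/16)/(7/17) = 17/112.
Mean offspring μ = 143/272 + 2·7/17 = 367/272 > 1 (supercritical), so q < 1. The extinction probability is the smaller root: q = (1/16)/(7/17) = 17/112.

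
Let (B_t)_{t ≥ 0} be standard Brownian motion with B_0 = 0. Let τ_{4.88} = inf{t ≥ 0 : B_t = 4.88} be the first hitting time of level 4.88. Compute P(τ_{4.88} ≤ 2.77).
P(τ_{4.88} ≤ 2.77) = 2(1 − Φ(4.88/√2.77)) = 2(1 − Φ(2.9321)) ≈ 0.0034

By the reflection principle for standard BM, P(τ_b ≤ t) = 2 · P(B_t ≥ b). Since B_t ~ N(0, t), P(B_t ≥ 4.88) = 1 − Φ(4.88/√t) = 1 − Φ(4.88/√2.77) = 1 − Φ(2.9321) ≈ 0.00168. Doubling: P(τ_{4.88} ≤ 2.77) ≈ 2 · 0.00168 = 0.00336 ≈ 0.0034.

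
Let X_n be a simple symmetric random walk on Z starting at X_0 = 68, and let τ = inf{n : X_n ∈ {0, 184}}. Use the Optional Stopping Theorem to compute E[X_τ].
E[X_τ] = 68

X_n is a martingale and τ is a bounded-mean stopping time (indeed τ is finite a.s. with bounded expectation since the walk is in a bounded region). By the OST, E[X_τ] = E[X_0] = 68. Equivalently: E[X_τ] = 184 · P(hit 184 first) + 0 · P(hit 0 first) = 184 · (68/184) = 68.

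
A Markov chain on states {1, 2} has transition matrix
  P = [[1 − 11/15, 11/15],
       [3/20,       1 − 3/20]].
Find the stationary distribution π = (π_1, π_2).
π_1 = 9/53, π_2 = 44/53

Solve πP = π with π_1 + π_2 = 1. From πP = π: π_1 · (1 − 11/15) + π_2 · 3/20 = π_1 ⇒ π_2 · 3/20 = π_1 · 11/15 ⇒ π_2/π_1 = (11/15)/(3/20) = 44/9. Together with π_1 + π_2 = 1:
  π_1 = (3/20)/(11/15 + 3/20) = (3/20)/(53/60) = 9/53,
  π_2 = (11/15)/(11/15 + 3/20) = (11/15)/(53/60) = 44/53.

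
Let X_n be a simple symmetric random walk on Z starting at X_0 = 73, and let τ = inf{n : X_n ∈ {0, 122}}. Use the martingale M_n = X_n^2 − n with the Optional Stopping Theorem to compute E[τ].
E[τ] = 3577

M_n = X_n^2 − n is a martingale (since E[X_{n+1}^2 | F_n] = X_n^2 + 1). By OST (τ has finite mean in a bounded region), E[M_τ] = E[M_0] = X_0^2 − 0 = 73^2 = 5329. Also E[M_τ] = E[X_τ^2] − E[τ]. The walk exits at 0 or 122, with P(hit 122 first) = 73/122, so E[X_τ^2] = 122^2 · 73/122 + 0 = 8906. Thus E[τ] = E[X_τ^2] − E[M_τ] = 8906 − 5329 = 3577 = 73(122 − 73) = 3577.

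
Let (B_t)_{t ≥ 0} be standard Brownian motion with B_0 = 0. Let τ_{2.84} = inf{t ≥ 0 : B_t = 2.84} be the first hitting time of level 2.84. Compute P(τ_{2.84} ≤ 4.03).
P(τ_{2.84} ≤ 4.03) = 2(1 − Φ(2.84/√4.03)) = 2(1 − Φ(1.4147)) ≈ 0.1572

By the reflection principle for standard BM, P(τ_b ≤ t) = 2 · P(B_t ≥ b). Since B_t ~ N(0, t), P(B_t ≥ 2.84) = 1 − Φ(2.84/√t) = 1 − Φ(2.84/√4.03) = 1 − Φ(1.4147) ≈ 0.07858. Doubling: P(τ_{2.84} ≤ 4.03) ≈ 2 · 0.07858 = 0.15716 ≈ 0.1572.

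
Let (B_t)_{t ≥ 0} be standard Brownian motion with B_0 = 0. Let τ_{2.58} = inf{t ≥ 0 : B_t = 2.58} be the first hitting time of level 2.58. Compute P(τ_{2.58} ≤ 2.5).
P(τ_{2.58} ≤ 2.5) = 2(1 − Φ(2.58/√2.5)) = 2(1 − Φ(1.6317)) ≈ 0.1027

By the reflection principle for standard BM, P(τ_b ≤ t) = 2 · P(B_t ≥ b). Since B_t ~ N(0, t), P(B_t ≥ 2.58) = 1 − Φ(2.58/√t) = 1 − Φ(2.58/√2.5) = 1 − Φ(1.6317) ≈ 0.05137. Doubling: P(τ_{2.58} ≤ 2.5) ≈ 2 · 0.05137 = 0.10274 ≈ 0.1027.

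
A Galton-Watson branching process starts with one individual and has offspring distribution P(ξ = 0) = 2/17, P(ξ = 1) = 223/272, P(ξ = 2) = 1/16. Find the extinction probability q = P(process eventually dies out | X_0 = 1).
q = 1

Mean offspring μ = 0·2/17 + 1·223/272 + 2·1/16 = 257/272 ≤ 1. For μ ≤ 1 with offspring not concentrated at 1, the Galton-Watson process goes extinct almost surely, so q = 1.
(Algebraic check: The pgf is f(s) = 2/17 + 223/272·s + 1/16·s². The extinction probability q is the smallest fixed point of f in [0, 1]. Setting s = f(s):
  1/16·s² + (223/272 − 1)·s + 2/17 = 0
  1/16·s² − (2/17 + 1/16)·s + 2/17 = 0
which factors as (s − 1)·(1/16·s − 2/17) = 0, giving roots s = 1 and s = (2/17)/(1/16) = 32/17. Since 32/17 ≥ 1, the smallest root in [0, 1] is s = 1.)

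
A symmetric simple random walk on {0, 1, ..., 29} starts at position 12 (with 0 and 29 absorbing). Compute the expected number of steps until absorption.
E[τ | X_0 = 12] = 204

Let v_k = E[τ | X_0 = k]. Boundary: v_0 = v_29 = 0. Recurrence: v_k = 1 + (v_{k-1} + v_{k+1})/2 for 1 ≤ k ≤ 28. The particular solution to v_k − (v_{k-1} + v_{k+1})/2 = 1 is v_k = −k^2. Adding homogeneous solution A + B k and matching boundaries gives v_k = k (29 − k). Substituting k = 12: v_12 = 12 · 17 = 204.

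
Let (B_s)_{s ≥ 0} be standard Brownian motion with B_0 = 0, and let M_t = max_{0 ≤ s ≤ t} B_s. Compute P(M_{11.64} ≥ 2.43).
P(M_{11.64} ≥ 2.43) = 2·P(B_{11.64} ≥ 2.43) = 2(1 − Φ(2.43/√11.64)) ≈ 0.4763

By the reflection principle for Brownian motion, P(M_t ≥ a) = 2 · P(B_t ≥ a) for a ≥ 0. Since B_t ~ N(0, t), P(B_t ≥ 2.43) = 1 − Φ(2.43/√t) = 1 − Φ(2.43/√11.64) = 1 − Φ(0.7122). So
  P(M_{11.64} ≥ 2.43) = 2(1 − Φ(0.7122)) ≈ 0.4763.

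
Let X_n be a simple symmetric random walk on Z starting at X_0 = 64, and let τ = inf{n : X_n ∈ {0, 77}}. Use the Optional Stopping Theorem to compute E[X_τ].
E[X_τ] = 64

X_n is a martingale and τ is a bounded-mean stopping time (indeed τ is finite a.s. with bounded expectation since the walk is in a bounded region). By the OST, E[X_τ] = E[X_0] = 64. Equivalently: E[X_τ] = 77 · P(hit 77 first) + 0 · P(hit 0 first) = 77 · (64/77) = 64.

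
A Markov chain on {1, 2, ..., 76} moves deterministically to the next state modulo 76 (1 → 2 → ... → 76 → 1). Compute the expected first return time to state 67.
E[T_67 | X_0 = 67] = 76

The chain cycles deterministically, so starting at state 67 it returns in exactly 76 steps. Equivalently, the stationary distribution is uniform π_j = 1/76 for every state j, so by Kac's formula E[T_67] = 1/π_67 = 76.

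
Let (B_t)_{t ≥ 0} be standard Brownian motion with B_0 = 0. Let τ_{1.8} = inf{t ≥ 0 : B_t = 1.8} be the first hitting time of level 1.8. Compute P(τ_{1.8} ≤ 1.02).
P(τ_{1.8} ≤ 1.02) = 2(1 − Φ(1.8/√1.02)) = 2(1 − Φ(1.7823)) ≈ 0.0747

By the reflection principle for standard BM, P(τ_b ≤ t) = 2 · P(B_t ≥ b). Since B_t ~ N(0, t), P(B_t ≥ 1.8) = 1 − Φ(1.8/√t) = 1 − Φ(1.8/√1.02) = 1 − Φ(1.7823) ≈ 0.03735. Doubling: P(τ_{1.8} ≤ 1.02) ≈ 2 · 0.03735 = 0.07470 ≈ 0.0747.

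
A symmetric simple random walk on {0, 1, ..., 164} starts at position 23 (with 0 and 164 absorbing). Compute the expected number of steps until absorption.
E[τ | X_0 = 23] = 3243

Let v_k = E[τ | X_0 = k]. Boundary: v_0 = v_164 = 0. Recurrence: v_k = 1 + (v_{k-1} + v_{k+1})/2 for 1 ≤ k ≤ 163. The particular solution to v_k − (v_{k-1} + v_{k+1})/2 = 1 is v_k = −k^2. Adding homogeneous solution A + B k and matching boundaries gives v_k = k (164 − k). Substituting k = 23: v_23 = 23 · 141 = 3243.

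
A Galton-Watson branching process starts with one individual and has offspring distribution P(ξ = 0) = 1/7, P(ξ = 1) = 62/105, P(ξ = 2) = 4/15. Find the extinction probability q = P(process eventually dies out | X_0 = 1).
q = 15/28

The pgf is f(s) = 1/7 + 62/105·s + 4/15·s². The extinction probability q is the smallest fixed point of f in [0, 1]. Setting s = f(s):
  4/15·s² + (62/105 − 1)·s + 1/7 = 0
  4/15·s² − (1/7 + 4/15)·s + 1/7 = 0
which factors as (s − 1)·(4/15·s − 1/7) = 0, giving roots s = 1 and s = (1/7)/(4/15) = 15/28.
Mean offspring μ = 62/105 + 2·4/15 = 118/105 > 1 (supercritical), so q < 1. The extinction probability is the smaller root: q = (1/7)/(4/15) = 15/28.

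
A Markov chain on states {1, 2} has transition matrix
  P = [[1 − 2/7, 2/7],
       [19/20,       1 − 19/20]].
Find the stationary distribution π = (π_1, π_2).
π_1 = 133/173, π_2 = 40/173

Solve πP = π with π_1 + π_2 = 1. From πP = π: π_1 · (1 − 2/7) + π_2 · 19/20 = π_1 ⇒ π_2 · 19/20 = π_1 · 2/7 ⇒ π_2/π_1 = (2/7)/(19/20) = 40/133. Together with π_1 + π_2 = 1:
  π_1 = (19/20)/(2/7 + 19/20) = (19/20)/(173/140) = 133/173,
  π_2 = (2/7)/(2/7 + 19/20) = (2/7)/(173/140) = 40/173.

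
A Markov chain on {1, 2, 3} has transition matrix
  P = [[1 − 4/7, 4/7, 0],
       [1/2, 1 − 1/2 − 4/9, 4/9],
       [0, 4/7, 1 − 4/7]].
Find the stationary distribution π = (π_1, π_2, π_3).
π = (63/191, 72/191, 56/191)

This is a birth-death chain on three states, which satisfies detailed balance: π_1 · P_{12} = π_2 · P_{21} and π_2 · P_{23} = π_3 · P_{32}.
From π_1 · 4/7 = π_2 · 1/2: π_2/π_1 = (4/7)/(1/2) = 8/7.
From π_2 · 4/9 = π_3 · 4/7: π_3/π_2 = (4/9)/(4/7) = 7/9.
Take π_1 proportional to 1; then unnormalized π = (1, 8/7, 8/9). Normalize by dividing by the sum 191/63:
  π = (63/191, 72/191, 56/191).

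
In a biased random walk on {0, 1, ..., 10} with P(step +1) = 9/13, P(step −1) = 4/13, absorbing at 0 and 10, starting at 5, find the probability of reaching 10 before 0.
P(hit 10 before 0) = (1 − (4/9)^5) / (1 − (4/9)^10) = 59049/60073

Let u_k denote P(reach 10 before 0 | start at k). Boundary: u_0 = 0, u_10 = 1. Recurrence: u_k = 9/13·u_{k+1} + 4/13·u_{k-1} for 1 ≤ k ≤ 9. Try u_k = A + B·r^k with r = q/p = (4/13)/(9/13) = 4/9. Substitution satisfies the recurrence; boundary conditions give:
  u_k = (1 − r^k) / (1 − r^N) = (1 − (4/9)^5) / (1 − (4/9)^10) = 59049/60073.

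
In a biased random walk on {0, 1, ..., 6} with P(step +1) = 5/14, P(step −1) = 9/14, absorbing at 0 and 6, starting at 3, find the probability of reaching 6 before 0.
P(hit 6 before 0) = (1 − (9/5)^3) / (1 − (9/5)^6) = 125/854

Let u_k denote P(reach 6 before 0 | start at k). Boundary: u_0 = 0, u_6 = 1. Recurrence: u_k = 5/14·u_{k+1} + 9/14·u_{k-1} for 1 ≤ k ≤ 5. Try u_k = A + B·r^k with r = q/p = (9/14)/(5/14) = 9/5. Substitution satisfies the recurrence; boundary conditions give:
  u_k = (1 − r^k) / (1 − r^N) = (1 − (9/5)^3) / (1 − (9/5)^6) = 125/854.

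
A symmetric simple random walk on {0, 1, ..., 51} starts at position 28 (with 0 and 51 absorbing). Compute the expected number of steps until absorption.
E[τ | X_0 = 28] = 644

Let v_k = E[τ | X_0 = k]. Boundary: v_0 = v_51 = 0. Recurrence: v_k = 1 + (v_{k-1} + v_{k+1})/2 for 1 ≤ k ≤ 50. The particular solution to v_k − (v_{k-1} + v_{k+1})/2 = 1 is v_k = −k^2. Adding homogeneous solution A + B k and matching boundaries gives v_k = k (51 − k). Substituting k = 28: v_28 = 28 · 23 = 644.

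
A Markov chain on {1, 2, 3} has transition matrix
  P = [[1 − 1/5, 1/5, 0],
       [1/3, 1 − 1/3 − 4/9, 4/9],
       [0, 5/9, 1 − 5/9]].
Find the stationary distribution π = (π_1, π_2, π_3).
π = (25/52, 15/52, 3/13)

This is a birth-death chain on three states, which satisfies detailed balance: π_1 · P_{12} = π_2 · P_{21} and π_2 · P_{23} = π_3 · P_{32}.
From π_1 · 1/5 = π_2 · 1/3: π_2/π_1 = (1/5)/(1/3) = 3/5.
From π_2 · 4/9 = π_3 · 5/9: π_3/π_2 = (4/9)/(5/9) = 4/5.
Take π_1 proportional to 1; then unnormalized π = (1, 3/5, 12/25). Normalize by dividing by the sum 52/25:
  π = (25/52, 15/52, 3/13).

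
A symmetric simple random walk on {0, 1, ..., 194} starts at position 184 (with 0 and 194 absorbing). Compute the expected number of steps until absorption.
E[τ | X_0 = 184] = 1840

Let v_k = E[τ | X_0 = k]. Boundary: v_0 = v_194 = 0. Recurrence: v_k = 1 + (v_{k-1} + v_{k+1})/2 for 1 ≤ k ≤ 193. The particular solution to v_k − (v_{k-1} + v_{k+1})/2 = 1 is v_k = −k^2. Adding homogeneous solution A + B k and matching boundaries gives v_k = k (194 − k). Substituting k = 184: v_184 = 184 · 10 = 1840.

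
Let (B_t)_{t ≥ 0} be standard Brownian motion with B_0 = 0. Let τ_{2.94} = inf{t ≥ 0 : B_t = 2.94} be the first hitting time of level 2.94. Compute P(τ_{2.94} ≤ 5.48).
P(τ_{2.94} ≤ 5.48) = 2(1 − Φ(2.94/√5.48)) = 2(1 − Φ(1.2559)) ≈ 0.2092

By the reflection principle for standard BM, P(τ_b ≤ t) = 2 · P(B_t ≥ b). Since B_t ~ N(0, t), P(B_t ≥ 2.94) = 1 − Φ(2.94/√t) = 1 − Φ(2.94/√5.48) = 1 − Φ(1.2559) ≈ 0.10458. Doubling: P(τ_{2.94} ≤ 5.48) ≈ 2 · 0.10458 = 0.20916 ≈ 0.2092.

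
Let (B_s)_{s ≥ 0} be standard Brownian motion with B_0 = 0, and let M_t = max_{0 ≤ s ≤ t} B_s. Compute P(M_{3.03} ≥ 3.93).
P(M_{3.03} ≥ 3.93) = 2·P(B_{3.03} ≥ 3.93) = 2(1 − Φ(3.93/√3.03)) ≈ 0.0240

By the reflection principle for Brownian motion, P(M_t ≥ a) = 2 · P(B_t ≥ a) for a ≥ 0. Since B_t ~ N(0, t), P(B_t ≥ 3.93) = 1 − Φ(3.93/√t) = 1 − Φ(3.93/√3.03) = 1 − Φ(2.2577). So
  P(M_{3.03} ≥ 3.93) = 2(1 − Φ(2.2577)) ≈ 0.0240.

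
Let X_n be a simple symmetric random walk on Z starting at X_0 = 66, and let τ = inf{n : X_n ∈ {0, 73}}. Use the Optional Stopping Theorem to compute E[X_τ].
E[X_τ] = 66

X_n is a martingale and τ is a bounded-mean stopping time (indeed τ is finite a.s. with bounded expectation since the walk is in a bounded region). By the OST, E[X_τ] = E[X_0] = 66. Equivalently: E[X_τ] = 73 · P(hit 73 first) + 0 · P(hit 0 first) = 73 · (66/73) = 66.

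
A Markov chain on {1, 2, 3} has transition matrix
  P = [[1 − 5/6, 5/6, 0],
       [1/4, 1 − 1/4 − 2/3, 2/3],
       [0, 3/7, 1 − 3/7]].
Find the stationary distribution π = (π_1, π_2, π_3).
π = (27/257, 90/257, 140/257)

This is a birth-death chain on three states, which satisfies detailed balance: π_1 · P_{12} = π_2 · P_{21} and π_2 · P_{23} = π_3 · P_{32}.
From π_1 · 5/6 = π_2 · 1/4: π_2/π_1 = (5/6)/(1/4) = 10/3.
From π_2 · 2/3 = π_3 · 3/7: π_3/π_2 = (2/3)/(3/7) = 14/9.
Take π_1 proportional to 1; then unnormalized π = (1, 10/3, 140/27). Normalize by dividing by the sum 257/27:
  π = (27/257, 90/257, 140/257).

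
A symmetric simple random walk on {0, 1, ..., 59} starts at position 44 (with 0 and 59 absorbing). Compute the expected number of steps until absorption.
E[τ | X_0 = 44] = 660

Let v_k = E[τ | X_0 = k]. Boundary: v_0 = v_59 = 0. Recurrence: v_k = 1 + (v_{k-1} + v_{k+1})/2 for 1 ≤ k ≤ 58. The particular solution to v_k − (v_{k-1} + v_{k+1})/2 = 1 is v_k = −k^2. Adding homogeneous solution A + B k and matching boundaries gives v_k = k (59 − k). Substituting k = 44: v_44 = 44 · 15 = 660.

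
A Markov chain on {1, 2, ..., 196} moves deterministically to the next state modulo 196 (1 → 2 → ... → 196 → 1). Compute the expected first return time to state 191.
E[T_191 | X_0 = 191] = 196

The chain cycles deterministically, so starting at state 191 it returns in exactly 196 steps. Equivalently, the stationary distribution is uniform π_j = 1/196 for every state j, so by Kac's formula E[T_191] = 1/π_191 = 196.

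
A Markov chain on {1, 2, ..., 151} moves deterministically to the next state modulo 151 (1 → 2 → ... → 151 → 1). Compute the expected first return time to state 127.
E[T_127 | X_0 = 127] = 151

The chain cycles deterministically, so starting at state 127 it returns in exactly 151 steps. Equivalently, the stationary distribution is uniform π_j = 1/151 for every state j, so by Kac's formula E[T_127] = 1/π_127 = 151.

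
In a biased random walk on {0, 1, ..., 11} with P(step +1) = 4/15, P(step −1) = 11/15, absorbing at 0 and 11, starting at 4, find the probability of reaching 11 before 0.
P(hit 11 before 0) = (1 − (11/4)^4) / (1 − (11/4)^11) = 33669120/40758210901

Let u_k denote P(reach 11 before 0 | start at k). Boundary: u_0 = 0, u_11 = 1. Recurrence: u_k = 4/15·u_{k+1} + 11/15·u_{k-1} for 1 ≤ k ≤ 10. Try u_k = A + B·r^k with r = q/p = (11/15)/(4/15) = 11/4. Substitution satisfies the recurrence; boundary conditions give:
  u_k = (1 − r^k) / (1 − r^N) = (1 − (11/4)^4) / (1 − (11/4)^11) = 33669120/40758210901.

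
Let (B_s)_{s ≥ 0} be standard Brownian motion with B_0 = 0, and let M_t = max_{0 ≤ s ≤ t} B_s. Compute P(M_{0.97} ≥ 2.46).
P(M_{0.97} ≥ 2.46) = 2·P(B_{0.97} ≥ 2.46) = 2(1 − Φ(2.46/√0.97)) ≈ 0.0125

By the reflection principle for Brownian motion, P(M_t ≥ a) = 2 · P(B_t ≥ a) for a ≥ 0. Since B_t ~ N(0, t), P(B_t ≥ 2.46) = 1 − Φ(2.46/√t) = 1 − Φ(2.46/√0.97) = 1 − Φ(2.4978). So
  P(M_{0.97} ≥ 2.46) = 2(1 − Φ(2.4978)) ≈ 0.0125.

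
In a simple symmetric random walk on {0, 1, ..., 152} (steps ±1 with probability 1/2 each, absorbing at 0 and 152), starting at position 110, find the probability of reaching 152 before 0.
P(hit 152 before 0) = 110/152 = 55/76

Let u_k = P(hit 152 before 0 | start at k). Then u_0 = 0, u_152 = 1, and u_k = u_{k-1}/2 + u_{k+1}/2 for 1 ≤ k ≤ 151. This harmonic recurrence is solved by u_k = k/152, giving u_110 = 110/152 = 55/76.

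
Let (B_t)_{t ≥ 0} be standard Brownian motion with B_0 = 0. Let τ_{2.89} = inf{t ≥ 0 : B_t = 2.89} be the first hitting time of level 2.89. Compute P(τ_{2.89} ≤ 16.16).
P(τ_{2.89} ≤ 16.16) = 2(1 − Φ(2.89/√16.16)) = 2(1 − Φ(0.7189)) ≈ 0.4722

By the reflection principle for standard BM, P(τ_b ≤ t) = 2 · P(B_t ≥ b). Since B_t ~ N(0, t), P(B_t ≥ 2.89) = 1 − Φ(2.89/√t) = 1 − Φ(2.89/√16.16) = 1 − Φ(0.7189) ≈ 0.23610. Doubling: P(τ_{2.89} ≤ 16.16) ≈ 2 · 0.23610 = 0.47220 ≈ 0.4722.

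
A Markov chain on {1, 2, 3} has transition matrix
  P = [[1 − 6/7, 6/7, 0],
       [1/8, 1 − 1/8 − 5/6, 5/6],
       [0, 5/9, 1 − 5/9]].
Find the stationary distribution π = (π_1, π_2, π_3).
π = (7/127, 48/127, 72/127)

This is a birth-death chain on three states, which satisfies detailed balance: π_1 · P_{12} = π_2 · P_{21} and π_2 · P_{23} = π_3 · P_{32}.
From π_1 · 6/7 = π_2 · 1/8: π_2/π_1 = (6/7)/(1/8) = 48/7.
From π_2 · 5/6 = π_3 · 5/9: π_3/π_2 = (5/6)/(5/9) = 3/2.
Take π_1 proportional to 1; then unnormalized π = (1, 48/7, 72/7). Normalize by dividing by the sum 127/7:
  π = (7/127, 48/127, 72/127).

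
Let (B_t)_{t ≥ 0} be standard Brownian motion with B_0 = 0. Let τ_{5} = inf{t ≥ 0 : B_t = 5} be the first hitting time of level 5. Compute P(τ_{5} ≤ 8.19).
P(τ_{5} ≤ 8.19) = 2(1 − Φ(5/√8.19)) = 2(1 − Φ(1.7471)) ≈ 0.0806

By the reflection principle for standard BM, P(τ_b ≤ t) = 2 · P(B_t ≥ b). Since B_t ~ N(0, t), P(B_t ≥ 5) = 1 − Φ(5/√t) = 1 − Φ(5/√8.19) = 1 − Φ(1.7471) ≈ 0.04031. Doubling: P(τ_{5} ≤ 8.19) ≈ 2 · 0.04031 = 0.08062 ≈ 0.0806.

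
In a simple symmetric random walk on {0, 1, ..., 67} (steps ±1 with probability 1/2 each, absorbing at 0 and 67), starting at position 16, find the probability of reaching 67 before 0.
P(hit 67 before 0) = 16/67

Let u_k = P(hit 67 before 0 | start at k). Then u_0 = 0, u_67 = 1, and u_k = u_{k-1}/2 + u_{k+1}/2 for 1 ≤ k ≤ 66. This harmonic recurrence is solved by u_k = k/67, giving u_16 = 16/67.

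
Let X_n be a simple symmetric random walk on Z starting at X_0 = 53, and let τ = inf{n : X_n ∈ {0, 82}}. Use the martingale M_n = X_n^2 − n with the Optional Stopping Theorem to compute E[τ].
E[τ] = 1537

M_n = X_n^2 − n is a martingale (since E[X_{n+1}^2 | F_n] = X_n^2 + 1). By OST (τ has finite mean in a bounded region), E[M_τ] = E[M_0] = X_0^2 − 0 = 53^2 = 2809. Also E[M_τ] = E[X_τ^2] − E[τ]. The walk exits at 0 or 82, with P(hit 82 first) = 53/82, so E[X_τ^2] = 82^2 · 53/82 + 0 = 4346. Thus E[τ] = E[X_τ^2] − E[M_τ] = 4346 − 2809 = 1537 = 53(82 − 53) = 1537.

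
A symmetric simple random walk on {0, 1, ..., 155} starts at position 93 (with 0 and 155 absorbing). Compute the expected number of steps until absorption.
E[τ | X_0 = 93] = 5766

Let v_k = E[τ | X_0 = k]. Boundary: v_0 = v_155 = 0. Recurrence: v_k = 1 + (v_{k-1} + v_{k+1})/2 for 1 ≤ k ≤ 154. The particular solution to v_k − (v_{k-1} + v_{k+1})/2 = 1 is v_k = −k^2. Adding homogeneous solution A + B k and matching boundaries gives v_k = k (155 − k). Substituting k = 93: v_93 = 93 · 62 = 5766.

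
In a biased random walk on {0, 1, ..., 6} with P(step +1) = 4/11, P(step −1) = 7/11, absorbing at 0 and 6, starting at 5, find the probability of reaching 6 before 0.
P(hit 6 before 0) = (1 − (7/4)^5) / (1 − (7/4)^6) = 21044/37851

Let u_k denote P(reach 6 before 0 | start at k). Boundary: u_0 = 0, u_6 = 1. Recurrence: u_k = 4/11·u_{k+1} + 7/11·u_{k-1} for 1 ≤ k ≤ 5. Try u_k = A + B·r^k with r = q/p = (7/11)/(4/11) = 7/4. Substitution satisfies the recurrence; boundary conditions give:
  u_k = (1 − r^k) / (1 − r^N) = (1 − (7/4)^5) / (1 − (7/4)^6) = 21044/37851.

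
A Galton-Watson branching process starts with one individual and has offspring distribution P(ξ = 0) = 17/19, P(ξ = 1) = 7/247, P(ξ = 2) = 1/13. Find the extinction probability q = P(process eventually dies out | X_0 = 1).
q = 1

Mean offspring μ = 0·17/19 + 1·7/247 + 2·1/13 = 45/247 ≤ 1. For μ ≤ 1 with offspring not concentrated at 1, the Galton-Watson process goes extinct almost surely, so q = 1.
(Algebraic check: The pgf is f(s) = 17/19 + 7/247·s + 1/13·s². The extinction probability q is the smallest fixed point of f in [0, 1]. Setting s = f(s):
  1/13·s² + (7/247 − 1)·s + 17/19 = 0
  1/13·s² − (17/19 + 1/13)·s + 17/19 = 0
which factors as (s − 1)·(1/13·s − 17/19) = 0, giving roots s = 1 and s = (17/19)/(1/13) = 221/19. Since 221/19 ≥ 1, the smallest root in [0, 1] is s = 1.)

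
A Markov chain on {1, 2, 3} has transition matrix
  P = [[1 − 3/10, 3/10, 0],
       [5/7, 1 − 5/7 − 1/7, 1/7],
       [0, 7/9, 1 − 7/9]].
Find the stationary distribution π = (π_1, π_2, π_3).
π = (175/262, 147/524, 27/524)

This is a birth-death chain on three states, which satisfies detailed balance: π_1 · P_{12} = π_2 · P_{21} and π_2 · P_{23} = π_3 · P_{32}.
From π_1 · 3/10 = π_2 · 5/7: π_2/π_1 = (3/10)/(5/7) = 21/50.
From π_2 · 1/7 = π_3 · 7/9: π_3/π_2 = (1/7)/(7/9) = 9/49.
Take π_1 proportional to 1; then unnormalized π = (1, 21/50, 27/350). Normalize by dividing by the sum 262/175:
  π = (175/262, 147/524, 27/524).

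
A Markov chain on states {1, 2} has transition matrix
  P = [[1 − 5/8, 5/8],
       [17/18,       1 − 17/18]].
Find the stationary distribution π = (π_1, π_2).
π_1 = 68/113, π_2 = 45/113

Solve πP = π with π_1 + π_2 = 1. From πP = π: π_1 · (1 − 5/8) + π_2 · 17/18 = π_1 ⇒ π_2 · 17/18 = π_1 · 5/8 ⇒ π_2/π_1 = (5/8)/(17/18) = 45/68. Together with π_1 + π_2 = 1:
  π_1 = (17/18)/(5/8 + 17/18) = (17/18)/(113/72) = 68/113,
  π_2 = (5/8)/(5/8 + 17/18) = (5/8)/(113/72) = 45/113.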